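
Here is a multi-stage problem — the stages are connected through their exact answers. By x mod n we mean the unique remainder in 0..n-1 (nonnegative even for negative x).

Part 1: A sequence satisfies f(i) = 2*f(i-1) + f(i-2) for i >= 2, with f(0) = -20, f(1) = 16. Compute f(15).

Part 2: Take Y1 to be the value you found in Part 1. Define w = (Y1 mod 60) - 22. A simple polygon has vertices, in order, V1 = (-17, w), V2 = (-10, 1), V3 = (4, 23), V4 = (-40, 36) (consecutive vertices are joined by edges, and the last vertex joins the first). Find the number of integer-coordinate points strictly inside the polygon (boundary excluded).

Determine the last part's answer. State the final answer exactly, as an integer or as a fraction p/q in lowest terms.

Part 1: f(2) = 2*(16) + 1*(-20) = 12; iterating: f(2)=12, f(3)=40, f(4)=92, f(5)=224, f(6)=540, f(7)=1304, f(8)=3148, f(9)=7600, f(10)=18348, f(11)=44296, f(12)=106940, f(13)=258176, f(14)=623292, f(15)=1504760; answer 1504760
Part 2: Y1 = 1504760; w = -2; cross terms: (-17*1 - -10*-2)=-37, (-10*23 - 4*1)=-234, (4*36 - -40*23)=1064, (-40*-2 - -17*36)=692; twice the area = |1485| = 1485; area = 1485/2; boundary points = 1 + 2 + 1 + 1 = 5; strictly interior points = area - boundary/2 + 1 = 741; answer 741

741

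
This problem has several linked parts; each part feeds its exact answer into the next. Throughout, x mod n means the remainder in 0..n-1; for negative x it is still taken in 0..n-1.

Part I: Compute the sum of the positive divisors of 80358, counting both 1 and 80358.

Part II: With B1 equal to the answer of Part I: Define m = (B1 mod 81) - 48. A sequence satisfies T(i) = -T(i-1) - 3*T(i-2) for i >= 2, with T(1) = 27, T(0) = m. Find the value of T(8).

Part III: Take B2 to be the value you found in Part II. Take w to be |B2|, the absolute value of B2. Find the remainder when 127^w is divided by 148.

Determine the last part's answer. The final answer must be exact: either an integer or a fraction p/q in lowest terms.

75

Part I: 80358 = 2 * 3 * 59 * 227; sigma = (1 + 2) * (1 + 3) * (1 + 59) * (1 + 227) = 3 * 4 * 60 * 228 = 164160; answer 164160
Part II: B1 = 164160; m = 6; T(2) = -1*(27) - 3*(6) = -45; iterating: T(2)=-45, T(3)=-36, T(4)=171, T(5)=-63, T(6)=-450, T(7)=639, T(8)=711; answer 711
Part III: B2 = 711; w = 711; squarings mod 148: 127^1=127, 127^2=145, 127^4=9, 127^8=81, 127^16=49, 127^32=33, 127^64=53, 127^128=145, 127^256=9, 127^512=81; 127^711 = 127^1 * 127^2 * 127^4 * 127^64 * 127^128 * 127^512 = 75 (mod 148); answer 75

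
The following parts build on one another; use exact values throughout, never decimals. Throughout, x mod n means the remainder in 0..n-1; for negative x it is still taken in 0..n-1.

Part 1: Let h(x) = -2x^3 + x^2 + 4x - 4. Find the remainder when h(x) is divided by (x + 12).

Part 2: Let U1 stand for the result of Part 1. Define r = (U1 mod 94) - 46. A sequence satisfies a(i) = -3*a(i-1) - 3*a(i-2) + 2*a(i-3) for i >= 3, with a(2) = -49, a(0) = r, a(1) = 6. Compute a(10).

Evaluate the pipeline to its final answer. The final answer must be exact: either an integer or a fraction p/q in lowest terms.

21252

Part 1: remainder = value at the root: -2*(-12)^3 + 1*(-12)^2 + 4*(-12)^1 - 4 = (3456) + (144) + (-48) + (-4) = 3548; answer 3548
Part 2: U1 = 3548; r = 24; a(3) = -3*(-49) - 3*(6) + 2*(24) = 177; iterating: a(3)=177, a(4)=-372, a(5)=487, a(6)=9, a(7)=-2232, a(8)=7643, a(9)=-16215, a(10)=21252; answer 21252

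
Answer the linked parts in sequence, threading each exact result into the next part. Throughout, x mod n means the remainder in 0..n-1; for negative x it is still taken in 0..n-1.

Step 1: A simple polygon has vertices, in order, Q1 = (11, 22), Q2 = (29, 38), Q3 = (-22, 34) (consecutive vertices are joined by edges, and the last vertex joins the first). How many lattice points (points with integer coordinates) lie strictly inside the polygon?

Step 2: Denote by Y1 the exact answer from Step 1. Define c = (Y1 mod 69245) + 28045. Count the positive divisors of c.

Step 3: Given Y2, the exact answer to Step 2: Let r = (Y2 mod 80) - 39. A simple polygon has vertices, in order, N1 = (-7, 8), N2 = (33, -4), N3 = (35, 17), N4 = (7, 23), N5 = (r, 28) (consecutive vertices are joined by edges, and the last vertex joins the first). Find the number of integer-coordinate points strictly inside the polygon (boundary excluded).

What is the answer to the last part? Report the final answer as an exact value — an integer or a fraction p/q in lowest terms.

1029

Step 1: cross terms: (11*38 - 29*22)=-220, (29*34 - -22*38)=1822, (-22*22 - 11*34)=-858; twice the area = |744| = 744; area = 372; boundary points = 2 + 1 + 3 = 6; strictly interior points = area - boundary/2 + 1 = 370; answer 370
Step 2: Y1 = 370; c = 28415; 28415 = 5 * 5683; number of divisors = (1+1) * (1+1) = 4; answer 4
Step 3: Y2 = 4; r = -35; cross terms: (-7*-4 - 33*8)=-236, (33*17 - 35*-4)=701, (35*23 - 7*17)=686, (7*28 - -35*23)=1001, (-35*8 - -7*28)=-84; twice the area = |2068| = 2068; area = 1034; boundary points = 4 + 1 + 2 + 1 + 4 = 12; strictly interior points = area - boundary/2 + 1 = 1029; answer 1029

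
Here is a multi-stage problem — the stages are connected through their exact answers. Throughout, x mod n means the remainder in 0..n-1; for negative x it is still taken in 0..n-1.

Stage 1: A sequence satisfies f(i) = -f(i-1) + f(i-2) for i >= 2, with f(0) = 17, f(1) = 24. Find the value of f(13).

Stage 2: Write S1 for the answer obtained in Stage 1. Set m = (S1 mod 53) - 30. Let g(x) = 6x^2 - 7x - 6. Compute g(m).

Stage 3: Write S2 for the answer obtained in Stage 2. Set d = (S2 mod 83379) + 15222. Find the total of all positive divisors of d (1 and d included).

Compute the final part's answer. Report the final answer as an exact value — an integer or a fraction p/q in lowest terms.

Stage 1: f(2) = -1*(24) + 1*(17) = -7; iterating: f(2)=-7, f(3)=31, f(4)=-38, f(5)=69, f(6)=-107, f(7)=176, f(8)=-283, f(9)=459, f(10)=-742, f(11)=1201, f(12)=-1943, f(13)=3144; answer 3144
Stage 2: S1 = 3144; m = -13; 6*(-13)^2 - 7*(-13)^1 - 6 = (1014) + (91) + (-6) = 1099; answer 1099
Stage 3: S2 = 1099; d = 16321; 16321 = 19 * 859; sigma = (1 + 19) * (1 + 859) = 20 * 860 = 17200; answer 17200

17200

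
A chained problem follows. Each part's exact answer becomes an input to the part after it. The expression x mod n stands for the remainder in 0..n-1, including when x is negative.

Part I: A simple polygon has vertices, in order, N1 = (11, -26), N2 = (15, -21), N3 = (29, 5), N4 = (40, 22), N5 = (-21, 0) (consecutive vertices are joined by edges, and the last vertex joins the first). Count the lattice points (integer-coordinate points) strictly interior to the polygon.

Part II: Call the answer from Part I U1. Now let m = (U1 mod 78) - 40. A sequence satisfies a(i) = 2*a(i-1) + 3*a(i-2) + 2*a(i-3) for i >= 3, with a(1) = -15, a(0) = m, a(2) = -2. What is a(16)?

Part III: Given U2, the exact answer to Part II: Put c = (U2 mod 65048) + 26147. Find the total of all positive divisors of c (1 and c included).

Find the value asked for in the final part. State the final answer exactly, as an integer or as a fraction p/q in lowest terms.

45216

Part I: cross terms: (11*-21 - 15*-26)=159, (15*5 - 29*-21)=684, (29*22 - 40*5)=438, (40*0 - -21*22)=462, (-21*-26 - 11*0)=546; twice the area = |2289| = 2289; area = 2289/2; boundary points = 1 + 2 + 1 + 1 + 2 = 7; strictly interior points = area - boundary/2 + 1 = 1142; answer 1142
Part II: U1 = 1142; m = 10; a(3) = 2*(-2) + 3*(-15) + 2*(10) = -29; iterating: a(3)=-29, a(4)=-94, a(5)=-279, a(6)=-898, a(7)=-2821, a(8)=-8894, a(9)=-28047, a(10)=-88418, a(11)=-278765, a(12)=-878878, a(13)=-2770887, a(14)=-8735938, a(15)=-27542293, a(16)=-86834174; answer -86834174
Part III: U2 = -86834174; c = 31053; 31053 = 3 * 11 * 941; sigma = (1 + 3) * (1 + 11) * (1 + 941) = 4 * 12 * 942 = 45216; answer 45216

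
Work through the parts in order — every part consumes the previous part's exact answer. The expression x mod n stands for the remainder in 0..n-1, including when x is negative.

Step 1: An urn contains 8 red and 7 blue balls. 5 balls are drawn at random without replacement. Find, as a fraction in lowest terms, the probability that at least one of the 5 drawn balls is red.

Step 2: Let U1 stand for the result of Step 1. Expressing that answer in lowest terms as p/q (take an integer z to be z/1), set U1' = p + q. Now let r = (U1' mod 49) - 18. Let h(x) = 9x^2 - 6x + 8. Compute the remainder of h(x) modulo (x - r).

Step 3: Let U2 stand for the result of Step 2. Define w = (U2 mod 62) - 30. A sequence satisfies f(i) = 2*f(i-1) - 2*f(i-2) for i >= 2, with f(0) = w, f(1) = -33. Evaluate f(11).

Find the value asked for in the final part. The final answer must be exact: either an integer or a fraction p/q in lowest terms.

-160

Step 1: total draws C(15,5) = 3003; complement C(7,5) = 21; favorable 3003 - 21 = 2982; P = 142/143; answer 142/143
Step 2: U1 = 142/143; threaded value p + q = 285; r = 22; remainder = value at the root: 9*(22)^2 - 6*(22)^1 + 8 = (4356) + (-132) + (8) = 4232; answer 4232
Step 3: U2 = 4232; w = -14; f(2) = 2*(-33) - 2*(-14) = -38; iterating: f(2)=-38, f(3)=-10, f(4)=56, f(5)=132, f(6)=152, f(7)=40, f(8)=-224, f(9)=-528, f(10)=-608, f(11)=-160; answer -160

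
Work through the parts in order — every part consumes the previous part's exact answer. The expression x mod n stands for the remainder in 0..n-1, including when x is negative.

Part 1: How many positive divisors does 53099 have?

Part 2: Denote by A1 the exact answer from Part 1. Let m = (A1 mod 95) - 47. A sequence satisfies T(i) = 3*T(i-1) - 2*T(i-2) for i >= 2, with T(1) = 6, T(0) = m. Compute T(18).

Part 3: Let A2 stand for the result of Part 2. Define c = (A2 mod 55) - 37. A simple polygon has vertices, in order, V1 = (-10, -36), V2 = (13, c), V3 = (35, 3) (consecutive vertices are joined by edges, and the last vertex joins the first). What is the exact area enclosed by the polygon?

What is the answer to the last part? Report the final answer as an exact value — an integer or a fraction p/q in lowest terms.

Part 1: 53099 = 29 * 1831; number of divisors = (1+1) * (1+1) = 4; answer 4
Part 2: A1 = 4; m = -43; T(2) = 3*(6) - 2*(-43) = 104; iterating: T(2)=104, T(3)=300, T(4)=692, T(5)=1476, T(6)=3044, T(7)=6180, T(8)=12452, T(9)=24996, T(10)=50084, T(11)=100260, T(12)=200612, T(13)=401316, T(14)=802724, T(15)=1605540, T(16)=3211172, T(17)=6422436, T(18)=12844964; answer 12844964
Part 3: A2 = 12844964; c = 7; cross terms: (-10*7 - 13*-36)=398, (13*3 - 35*7)=-206, (35*-36 - -10*3)=-1230; twice the area = |-1038| = 1038; area = 519; answer 519

519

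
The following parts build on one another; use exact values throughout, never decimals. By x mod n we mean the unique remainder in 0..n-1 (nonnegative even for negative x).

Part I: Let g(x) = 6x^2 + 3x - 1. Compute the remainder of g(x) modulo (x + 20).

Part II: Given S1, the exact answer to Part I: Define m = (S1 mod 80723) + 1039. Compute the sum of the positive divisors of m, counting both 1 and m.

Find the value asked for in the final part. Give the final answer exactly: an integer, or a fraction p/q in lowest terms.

Part I: remainder = value at the root: 6*(-20)^2 + 3*(-20)^1 - 1 = (2400) + (-60) + (-1) = 2339; answer 2339
Part II: S1 = 2339; m = 3378; 3378 = 2 * 3 * 563; sigma = (1 + 2) * (1 + 3) * (1 + 563) = 3 * 4 * 564 = 6768; answer 6768

6768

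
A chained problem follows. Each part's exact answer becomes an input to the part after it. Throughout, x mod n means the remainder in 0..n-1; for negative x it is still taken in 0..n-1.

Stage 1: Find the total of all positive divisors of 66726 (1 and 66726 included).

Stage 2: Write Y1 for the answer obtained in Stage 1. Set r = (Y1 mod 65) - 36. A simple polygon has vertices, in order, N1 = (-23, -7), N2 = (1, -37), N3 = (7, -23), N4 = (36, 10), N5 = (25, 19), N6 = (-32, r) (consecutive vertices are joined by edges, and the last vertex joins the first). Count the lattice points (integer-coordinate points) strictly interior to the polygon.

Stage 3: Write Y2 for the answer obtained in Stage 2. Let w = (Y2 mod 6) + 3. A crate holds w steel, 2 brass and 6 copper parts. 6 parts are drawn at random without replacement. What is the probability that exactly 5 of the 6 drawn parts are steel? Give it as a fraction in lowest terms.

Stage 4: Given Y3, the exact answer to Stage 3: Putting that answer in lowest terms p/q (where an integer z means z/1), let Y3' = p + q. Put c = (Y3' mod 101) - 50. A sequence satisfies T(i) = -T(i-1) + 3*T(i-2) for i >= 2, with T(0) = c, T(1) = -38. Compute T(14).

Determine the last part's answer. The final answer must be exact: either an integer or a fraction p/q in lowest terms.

Stage 1: 66726 = 2 * 3^2 * 11 * 337; sigma = (1 + 2) * (1 + 3 + 9) * (1 + 11) * (1 + 337) = 3 * 13 * 12 * 338 = 158184; answer 158184
Stage 2: Y1 = 158184; r = 3; cross terms: (-23*-37 - 1*-7)=858, (1*-23 - 7*-37)=236, (7*10 - 36*-23)=898, (36*19 - 25*10)=434, (25*3 - -32*19)=683, (-32*-7 - -23*3)=293; twice the area = |3402| = 3402; area = 1701; boundary points = 6 + 2 + 1 + 1 + 1 + 1 = 12; strictly interior points = area - boundary/2 + 1 = 1696; answer 1696
Stage 3: Y2 = 1696; w = 7; total draws C(15,6) = 5005; favorable C(7,5)*C(8,1) = 168; P = 24/715; answer 24/715
Stage 4: Y3 = 24/715; threaded value p + q = 739; c = -18; T(2) = -1*(-38) + 3*(-18) = -16; iterating: T(2)=-16, T(3)=-98, T(4)=50, T(5)=-344, T(6)=494, T(7)=-1526, T(8)=3008, T(9)=-7586, T(10)=16610, T(11)=-39368, T(12)=89198, T(13)=-207302, T(14)=474896; answer 474896

474896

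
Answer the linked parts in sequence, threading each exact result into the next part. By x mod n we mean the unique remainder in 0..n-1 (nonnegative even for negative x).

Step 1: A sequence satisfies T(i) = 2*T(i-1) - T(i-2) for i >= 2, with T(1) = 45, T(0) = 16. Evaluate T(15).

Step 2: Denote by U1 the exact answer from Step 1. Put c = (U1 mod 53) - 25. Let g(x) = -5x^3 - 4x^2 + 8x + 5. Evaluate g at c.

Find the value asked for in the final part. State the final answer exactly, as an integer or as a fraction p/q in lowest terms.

-35

Step 1: T(2) = 2*(45) - 1*(16) = 74; iterating: T(2)=74, T(3)=103, T(4)=132, T(5)=161, T(6)=190, T(7)=219, T(8)=248, T(9)=277, T(10)=306, T(11)=335, T(12)=364, T(13)=393, T(14)=422, T(15)=451; answer 451
Step 2: U1 = 451; c = 2; -5*(2)^3 - 4*(2)^2 + 8*(2)^1 + 5 = (-40) + (-16) + (16) + (5) = -35; answer -35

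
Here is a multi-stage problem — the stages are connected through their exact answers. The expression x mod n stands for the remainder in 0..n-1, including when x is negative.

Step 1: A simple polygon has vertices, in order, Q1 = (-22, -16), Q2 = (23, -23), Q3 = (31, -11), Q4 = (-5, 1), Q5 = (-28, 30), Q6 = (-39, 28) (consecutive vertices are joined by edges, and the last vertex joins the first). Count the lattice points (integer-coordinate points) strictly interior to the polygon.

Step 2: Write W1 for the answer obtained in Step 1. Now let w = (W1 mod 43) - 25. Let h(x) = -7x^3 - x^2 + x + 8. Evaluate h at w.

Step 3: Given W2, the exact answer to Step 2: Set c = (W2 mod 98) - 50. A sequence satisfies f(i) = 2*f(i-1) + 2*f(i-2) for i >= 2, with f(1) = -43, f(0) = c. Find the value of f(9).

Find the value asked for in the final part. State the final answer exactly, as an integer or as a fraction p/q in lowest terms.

Step 1: cross terms: (-22*-23 - 23*-16)=874, (23*-11 - 31*-23)=460, (31*1 - -5*-11)=-24, (-5*30 - -28*1)=-122, (-28*28 - -39*30)=386, (-39*-16 - -22*28)=1240; twice the area = |2814| = 2814; area = 1407; boundary points = 1 + 4 + 12 + 1 + 1 + 1 = 20; strictly interior points = area - boundary/2 + 1 = 1398; answer 1398
Step 2: W1 = 1398; w = -3; -7*(-3)^3 - 1*(-3)^2 + 1*(-3)^1 + 8 = (189) + (-9) + (-3) + (8) = 185; answer 185
Step 3: W2 = 185; c = 37; f(2) = 2*(-43) + 2*(37) = -12; iterating: f(2)=-12, f(3)=-110, f(4)=-244, f(5)=-708, f(6)=-1904, f(7)=-5224, f(8)=-14256, f(9)=-38960; answer -38960

-38960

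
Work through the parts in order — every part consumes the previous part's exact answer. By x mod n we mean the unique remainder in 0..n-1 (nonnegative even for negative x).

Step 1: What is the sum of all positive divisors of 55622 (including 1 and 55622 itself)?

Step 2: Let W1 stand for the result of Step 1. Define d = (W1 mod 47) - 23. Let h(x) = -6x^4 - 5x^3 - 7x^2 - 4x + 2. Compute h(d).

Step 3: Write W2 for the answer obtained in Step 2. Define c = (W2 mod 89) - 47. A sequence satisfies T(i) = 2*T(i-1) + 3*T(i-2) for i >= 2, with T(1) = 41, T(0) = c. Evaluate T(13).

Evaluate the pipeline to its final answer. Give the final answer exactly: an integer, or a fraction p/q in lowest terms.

14747501

Step 1: 55622 = 2 * 7 * 29 * 137; sigma = (1 + 2) * (1 + 7) * (1 + 29) * (1 + 137) = 3 * 8 * 30 * 138 = 99360; answer 99360
Step 2: W1 = 99360; d = -21; -6*(-21)^4 - 5*(-21)^3 - 7*(-21)^2 - 4*(-21)^1 + 2 = (-1166886) + (46305) + (-3087) + (84) + (2) = -1123582; answer -1123582
Step 3: W2 = -1123582; c = -4; T(2) = 2*(41) + 3*(-4) = 70; iterating: T(2)=70, T(3)=263, T(4)=736, T(5)=2261, T(6)=6730, T(7)=20243, T(8)=60676, T(9)=182081, T(10)=546190, T(11)=1638623, T(12)=4915816, T(13)=14747501; answer 14747501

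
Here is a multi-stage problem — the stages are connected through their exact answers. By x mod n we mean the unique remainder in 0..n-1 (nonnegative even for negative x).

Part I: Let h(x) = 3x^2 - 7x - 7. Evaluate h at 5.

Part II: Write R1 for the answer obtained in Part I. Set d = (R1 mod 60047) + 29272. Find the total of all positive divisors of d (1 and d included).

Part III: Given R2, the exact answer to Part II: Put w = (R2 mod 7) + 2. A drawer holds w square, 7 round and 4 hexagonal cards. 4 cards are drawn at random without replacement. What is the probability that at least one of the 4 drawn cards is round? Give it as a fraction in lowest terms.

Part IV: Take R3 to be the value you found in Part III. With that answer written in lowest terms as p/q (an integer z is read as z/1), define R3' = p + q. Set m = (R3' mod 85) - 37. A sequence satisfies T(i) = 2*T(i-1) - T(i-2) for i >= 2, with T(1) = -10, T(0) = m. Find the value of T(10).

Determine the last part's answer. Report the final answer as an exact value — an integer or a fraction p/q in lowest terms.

Part I: 3*(5)^2 - 7*(5)^1 - 7 = (75) + (-35) + (-7) = 33; answer 33
Part II: R1 = 33; d = 29305; 29305 = 5 * 5861; sigma = (1 + 5) * (1 + 5861) = 6 * 5862 = 35172; answer 35172
Part III: R2 = 35172; w = 6; total draws C(17,4) = 2380; complement C(10,4) = 210; favorable 2380 - 210 = 2170; P = 31/34; answer 31/34
Part IV: R3 = 31/34; threaded value p + q = 65; m = 28; T(2) = 2*(-10) - 1*(28) = -48; iterating: T(2)=-48, T(3)=-86, T(4)=-124, T(5)=-162, T(6)=-200, T(7)=-238, T(8)=-276, T(9)=-314, T(10)=-352; answer -352

-352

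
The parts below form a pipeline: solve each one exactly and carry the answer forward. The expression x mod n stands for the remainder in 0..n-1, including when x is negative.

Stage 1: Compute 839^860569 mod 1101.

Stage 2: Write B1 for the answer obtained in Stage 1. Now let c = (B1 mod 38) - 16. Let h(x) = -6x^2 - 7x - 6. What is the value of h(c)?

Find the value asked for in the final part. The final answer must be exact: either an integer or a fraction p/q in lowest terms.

-2305

Stage 1: squarings mod 1101: 839^1=839, 839^2=382, 839^4=592, 839^8=346, 839^16=808, 839^32=1072, 839^64=841, 839^128=439, 839^256=46, 839^512=1015, 839^1024=790, 839^2048=934, 839^4096=364, 839^8192=376, 839^16384=448, 839^32768=322, 839^65536=190, 839^131072=868, 839^262144=340, 839^524288=1096; 839^860569 = 839^1 * 839^8 * 839^16 * 839^128 * 839^256 * 839^8192 * 839^65536 * 839^262144 * 839^524288 = 1061 (mod 1101); answer 1061
Stage 2: B1 = 1061; c = 19; -6*(19)^2 - 7*(19)^1 - 6 = (-2166) + (-133) + (-6) = -2305; answer -2305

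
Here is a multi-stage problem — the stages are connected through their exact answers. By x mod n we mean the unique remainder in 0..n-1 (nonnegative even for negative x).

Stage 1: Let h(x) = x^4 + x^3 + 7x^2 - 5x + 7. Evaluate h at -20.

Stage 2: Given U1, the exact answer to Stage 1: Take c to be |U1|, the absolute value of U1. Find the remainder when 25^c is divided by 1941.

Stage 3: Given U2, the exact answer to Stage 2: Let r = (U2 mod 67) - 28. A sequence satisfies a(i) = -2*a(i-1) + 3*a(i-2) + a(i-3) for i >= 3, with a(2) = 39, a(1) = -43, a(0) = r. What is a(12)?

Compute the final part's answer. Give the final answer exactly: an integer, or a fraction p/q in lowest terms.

2519183

Stage 1: 1*(-20)^4 + 1*(-20)^3 + 7*(-20)^2 - 5*(-20)^1 + 7 = (160000) + (-8000) + (2800) + (100) + (7) = 154907; answer 154907
Stage 2: U1 = 154907; c = 154907; squarings mod 1941: 25^1=25, 25^2=625, 25^4=484, 25^8=1336, 25^16=1117, 25^32=1567, 25^64=124, 25^128=1789, 25^256=1753, 25^512=406, 25^1024=1792, 25^2048=850, 25^4096=448, 25^8192=781, 25^16384=487, 25^32768=367, 25^65536=760, 25^131072=1123; 25^154907 = 25^1 * 25^2 * 25^8 * 25^16 * 25^256 * 25^1024 * 25^2048 * 25^4096 * 25^16384 * 25^131072 = 445 (mod 1941); answer 445
Stage 3: U2 = 445; r = 15; a(3) = -2*(39) + 3*(-43) + 1*(15) = -192; iterating: a(3)=-192, a(4)=458, a(5)=-1453, a(6)=4088, a(7)=-12077, a(8)=34965, a(9)=-102073, a(10)=296964, a(11)=-865182, a(12)=2519183; answer 2519183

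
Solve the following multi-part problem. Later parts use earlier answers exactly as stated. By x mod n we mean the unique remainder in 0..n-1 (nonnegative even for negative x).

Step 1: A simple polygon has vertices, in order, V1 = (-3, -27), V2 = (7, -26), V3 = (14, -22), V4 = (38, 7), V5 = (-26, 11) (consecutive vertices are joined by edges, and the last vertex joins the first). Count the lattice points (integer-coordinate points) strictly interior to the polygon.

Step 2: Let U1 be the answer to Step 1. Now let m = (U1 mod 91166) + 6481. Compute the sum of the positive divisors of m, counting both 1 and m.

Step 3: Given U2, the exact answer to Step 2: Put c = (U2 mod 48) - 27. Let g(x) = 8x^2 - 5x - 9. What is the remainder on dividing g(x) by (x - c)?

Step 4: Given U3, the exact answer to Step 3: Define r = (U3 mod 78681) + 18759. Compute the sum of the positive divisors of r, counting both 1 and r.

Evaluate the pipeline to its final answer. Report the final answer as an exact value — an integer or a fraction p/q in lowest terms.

22048

Step 1: cross terms: (-3*-26 - 7*-27)=267, (7*-22 - 14*-26)=210, (14*7 - 38*-22)=934, (38*11 - -26*7)=600, (-26*-27 - -3*11)=735; twice the area = |2746| = 2746; area = 1373; boundary points = 1 + 1 + 1 + 4 + 1 = 8; strictly interior points = area - boundary/2 + 1 = 1370; answer 1370
Step 2: U1 = 1370; m = 7851; 7851 = 3 * 2617; sigma = (1 + 3) * (1 + 2617) = 4 * 2618 = 10472; answer 10472
Step 3: U2 = 10472; c = -19; remainder = value at the root: 8*(-19)^2 - 5*(-19)^1 - 9 = (2888) + (95) + (-9) = 2974; answer 2974
Step 4: U3 = 2974; r = 21733; 21733 = 103 * 211; sigma = (1 + 103) * (1 + 211) = 104 * 212 = 22048; answer 22048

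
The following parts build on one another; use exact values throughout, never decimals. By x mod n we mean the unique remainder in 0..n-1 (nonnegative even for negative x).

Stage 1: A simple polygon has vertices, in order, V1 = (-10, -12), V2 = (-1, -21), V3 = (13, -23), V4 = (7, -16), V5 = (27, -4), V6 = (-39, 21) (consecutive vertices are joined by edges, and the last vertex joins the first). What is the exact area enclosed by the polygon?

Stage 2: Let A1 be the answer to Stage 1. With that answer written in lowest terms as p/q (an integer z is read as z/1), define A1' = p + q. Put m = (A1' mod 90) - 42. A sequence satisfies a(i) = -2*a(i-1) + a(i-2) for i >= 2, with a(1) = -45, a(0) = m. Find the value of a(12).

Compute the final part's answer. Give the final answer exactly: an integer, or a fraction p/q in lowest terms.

790189

Stage 1: cross terms: (-10*-21 - -1*-12)=198, (-1*-23 - 13*-21)=296, (13*-16 - 7*-23)=-47, (7*-4 - 27*-16)=404, (27*21 - -39*-4)=411, (-39*-12 - -10*21)=678; twice the area = |1940| = 1940; area = 970; answer 970
Stage 2: A1 = 970; threaded value p + q = 971; m = 29; a(2) = -2*(-45) + 1*(29) = 119; iterating: a(2)=119, a(3)=-283, a(4)=685, a(5)=-1653, a(6)=3991, a(7)=-9635, a(8)=23261, a(9)=-56157, a(10)=135575, a(11)=-327307, a(12)=790189; answer 790189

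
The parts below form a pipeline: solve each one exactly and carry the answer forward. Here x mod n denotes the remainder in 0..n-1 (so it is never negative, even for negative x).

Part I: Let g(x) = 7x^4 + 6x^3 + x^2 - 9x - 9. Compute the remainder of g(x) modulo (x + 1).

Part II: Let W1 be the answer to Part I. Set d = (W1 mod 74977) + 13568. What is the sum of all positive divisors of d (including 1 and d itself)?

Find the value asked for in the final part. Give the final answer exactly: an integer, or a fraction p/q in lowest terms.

Part I: remainder = value at the root: 7*(-1)^4 + 6*(-1)^3 + 1*(-1)^2 - 9*(-1)^1 - 9 = (7) + (-6) + (1) + (9) + (-9) = 2; answer 2
Part II: W1 = 2; d = 13570; 13570 = 2 * 5 * 23 * 59; sigma = (1 + 2) * (1 + 5) * (1 + 23) * (1 + 59) = 3 * 6 * 24 * 60 = 25920; answer 25920

25920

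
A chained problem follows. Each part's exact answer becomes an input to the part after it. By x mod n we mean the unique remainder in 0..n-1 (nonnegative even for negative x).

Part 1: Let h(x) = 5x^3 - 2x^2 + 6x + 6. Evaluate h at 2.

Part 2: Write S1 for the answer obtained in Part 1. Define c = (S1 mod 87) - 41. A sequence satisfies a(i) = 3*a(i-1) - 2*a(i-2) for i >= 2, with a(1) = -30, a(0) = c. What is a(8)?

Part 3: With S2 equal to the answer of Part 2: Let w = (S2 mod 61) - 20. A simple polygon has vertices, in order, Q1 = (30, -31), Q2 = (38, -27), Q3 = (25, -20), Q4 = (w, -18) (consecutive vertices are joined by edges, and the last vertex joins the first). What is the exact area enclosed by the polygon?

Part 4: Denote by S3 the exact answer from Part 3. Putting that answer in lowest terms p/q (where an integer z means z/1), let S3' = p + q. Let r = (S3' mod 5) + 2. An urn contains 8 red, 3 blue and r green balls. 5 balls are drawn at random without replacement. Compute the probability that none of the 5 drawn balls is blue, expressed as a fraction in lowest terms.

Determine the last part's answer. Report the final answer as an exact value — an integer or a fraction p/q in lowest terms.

Part 1: 5*(2)^3 - 2*(2)^2 + 6*(2)^1 + 6 = (40) + (-8) + (12) + (6) = 50; answer 50
Part 2: S1 = 50; c = 9; a(2) = 3*(-30) - 2*(9) = -108; iterating: a(2)=-108, a(3)=-264, a(4)=-576, a(5)=-1200, a(6)=-2448, a(7)=-4944, a(8)=-9936; answer -9936
Part 3: S2 = -9936; w = -13; cross terms: (30*-27 - 38*-31)=368, (38*-20 - 25*-27)=-85, (25*-18 - -13*-20)=-710, (-13*-31 - 30*-18)=943; twice the area = |516| = 516; area = 258; answer 258
Part 4: S3 = 258; threaded value p + q = 259; r = 6; total draws C(17,5) = 6188; favorable C(14,5) = 2002; P = 11/34; answer 11/34

11/34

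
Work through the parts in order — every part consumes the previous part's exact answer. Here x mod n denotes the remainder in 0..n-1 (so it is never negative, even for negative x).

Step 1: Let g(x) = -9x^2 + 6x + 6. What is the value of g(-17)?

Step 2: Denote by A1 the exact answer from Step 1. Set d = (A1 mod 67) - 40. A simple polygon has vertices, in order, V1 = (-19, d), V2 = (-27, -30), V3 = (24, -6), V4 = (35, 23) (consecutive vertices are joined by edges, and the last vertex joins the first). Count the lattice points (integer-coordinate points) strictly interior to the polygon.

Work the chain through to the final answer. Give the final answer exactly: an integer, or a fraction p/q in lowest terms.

1630

Step 1: -9*(-17)^2 + 6*(-17)^1 + 6 = (-2601) + (-102) + (6) = -2697; answer -2697
Step 2: A1 = -2697; d = 10; cross terms: (-19*-30 - -27*10)=840, (-27*-6 - 24*-30)=882, (24*23 - 35*-6)=762, (35*10 - -19*23)=787; twice the area = |3271| = 3271; area = 3271/2; boundary points = 8 + 3 + 1 + 1 = 13; strictly interior points = area - boundary/2 + 1 = 1630; answer 1630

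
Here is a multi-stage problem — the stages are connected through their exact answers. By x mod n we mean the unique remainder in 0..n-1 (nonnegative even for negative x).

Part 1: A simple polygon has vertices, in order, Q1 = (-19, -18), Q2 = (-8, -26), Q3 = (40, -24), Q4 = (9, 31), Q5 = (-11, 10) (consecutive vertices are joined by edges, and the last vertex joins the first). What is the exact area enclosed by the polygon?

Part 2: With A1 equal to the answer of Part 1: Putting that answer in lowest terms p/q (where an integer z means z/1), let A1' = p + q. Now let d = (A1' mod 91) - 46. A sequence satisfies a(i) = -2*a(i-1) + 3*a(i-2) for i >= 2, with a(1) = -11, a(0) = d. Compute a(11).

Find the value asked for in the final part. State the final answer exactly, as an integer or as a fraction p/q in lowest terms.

-88583

Part 1: cross terms: (-19*-26 - -8*-18)=350, (-8*-24 - 40*-26)=1232, (40*31 - 9*-24)=1456, (9*10 - -11*31)=431, (-11*-18 - -19*10)=388; twice the area = |3857| = 3857; area = 3857/2; answer 3857/2
Part 2: A1 = 3857/2; threaded value p + q = 3859; d = -9; a(2) = -2*(-11) + 3*(-9) = -5; iterating: a(2)=-5, a(3)=-23, a(4)=31, a(5)=-131, a(6)=355, a(7)=-1103, a(8)=3271, a(9)=-9851, a(10)=29515, a(11)=-88583; answer -88583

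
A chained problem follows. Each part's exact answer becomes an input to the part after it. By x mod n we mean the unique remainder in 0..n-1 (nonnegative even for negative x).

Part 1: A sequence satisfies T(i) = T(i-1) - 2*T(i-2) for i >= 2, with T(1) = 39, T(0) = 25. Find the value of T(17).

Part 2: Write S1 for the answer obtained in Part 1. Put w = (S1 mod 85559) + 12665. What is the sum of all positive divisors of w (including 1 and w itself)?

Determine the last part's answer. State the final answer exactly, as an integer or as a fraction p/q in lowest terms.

36720

Part 1: T(2) = 1*(39) - 2*(25) = -11; iterating: T(2)=-11, T(3)=-89, T(4)=-67, T(5)=111, T(6)=245, T(7)=23, T(8)=-467, T(9)=-513, T(10)=421, T(11)=1447, T(12)=605, T(13)=-2289, T(14)=-3499, T(15)=1079, T(16)=8077, T(17)=5919; answer 5919
Part 2: S1 = 5919; w = 18584; 18584 = 2^3 * 23 * 101; sigma = (1 + 2 + 4 + 8) * (1 + 23) * (1 + 101) = 15 * 24 * 102 = 36720; answer 36720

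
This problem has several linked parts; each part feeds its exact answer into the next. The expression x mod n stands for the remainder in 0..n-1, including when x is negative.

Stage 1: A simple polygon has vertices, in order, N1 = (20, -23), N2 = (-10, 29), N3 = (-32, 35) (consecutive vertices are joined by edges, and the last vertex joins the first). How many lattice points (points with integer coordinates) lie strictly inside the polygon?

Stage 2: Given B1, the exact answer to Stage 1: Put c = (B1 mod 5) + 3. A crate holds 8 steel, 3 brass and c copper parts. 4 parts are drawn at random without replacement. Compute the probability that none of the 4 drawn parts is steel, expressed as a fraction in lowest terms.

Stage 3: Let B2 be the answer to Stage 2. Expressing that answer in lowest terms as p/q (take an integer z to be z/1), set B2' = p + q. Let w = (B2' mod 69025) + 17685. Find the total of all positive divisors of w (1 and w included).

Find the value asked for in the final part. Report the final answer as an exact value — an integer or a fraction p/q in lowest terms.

Stage 1: cross terms: (20*29 - -10*-23)=350, (-10*35 - -32*29)=578, (-32*-23 - 20*35)=36; twice the area = |964| = 964; area = 482; boundary points = 2 + 2 + 2 = 6; strictly interior points = area - boundary/2 + 1 = 480; answer 480
Stage 2: B1 = 480; c = 3; total draws C(14,4) = 1001; favorable C(6,4) = 15; P = 15/1001; answer 15/1001
Stage 3: B2 = 15/1001; threaded value p + q = 1016; w = 18701; 18701 is prime, so its only divisors are 1 and 18701; sigma = 1 + 18701 = 18702; answer 18702

18702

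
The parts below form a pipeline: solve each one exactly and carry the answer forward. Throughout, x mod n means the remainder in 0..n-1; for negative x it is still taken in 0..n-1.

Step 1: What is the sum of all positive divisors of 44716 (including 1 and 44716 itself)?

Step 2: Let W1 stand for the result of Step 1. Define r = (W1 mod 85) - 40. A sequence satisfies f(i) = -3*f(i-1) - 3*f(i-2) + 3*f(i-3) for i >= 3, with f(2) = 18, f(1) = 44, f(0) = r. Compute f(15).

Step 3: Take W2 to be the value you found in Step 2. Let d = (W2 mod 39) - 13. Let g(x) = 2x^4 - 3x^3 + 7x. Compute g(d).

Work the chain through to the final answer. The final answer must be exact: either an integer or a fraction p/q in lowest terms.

Step 1: 44716 = 2^2 * 7 * 1597; sigma = (1 + 2 + 4) * (1 + 7) * (1 + 1597) = 7 * 8 * 1598 = 89488; answer 89488
Step 2: W1 = 89488; r = 28; f(3) = -3*(18) - 3*(44) + 3*(28) = -102; iterating: f(3)=-102, f(4)=384, f(5)=-792, f(6)=918, f(7)=774, f(8)=-7452, f(9)=22788, f(10)=-43686, f(11)=40338, f(12)=78408, f(13)=-487296, f(14)=1347678, f(15)=-2345922; answer -2345922
Step 3: W2 = -2345922; d = -7; 2*(-7)^4 - 3*(-7)^3 + 7*(-7)^1 = (4802) + (1029) + (-49) = 5782; answer 5782

5782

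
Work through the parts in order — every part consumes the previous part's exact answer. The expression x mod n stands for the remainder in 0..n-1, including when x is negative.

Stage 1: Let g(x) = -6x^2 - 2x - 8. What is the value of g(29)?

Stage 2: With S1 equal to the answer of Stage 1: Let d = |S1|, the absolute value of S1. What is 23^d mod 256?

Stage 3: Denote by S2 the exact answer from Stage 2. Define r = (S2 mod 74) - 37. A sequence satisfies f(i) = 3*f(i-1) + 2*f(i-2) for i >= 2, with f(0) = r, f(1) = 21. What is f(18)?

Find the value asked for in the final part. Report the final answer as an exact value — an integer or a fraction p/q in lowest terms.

Stage 1: -6*(29)^2 - 2*(29)^1 - 8 = (-5046) + (-58) + (-8) = -5112; answer -5112
Stage 2: S1 = -5112; d = 5112; squarings mod 256: 23^1=23, 23^2=17, 23^4=33, 23^8=65, 23^16=129, 23^32=1, 23^64=1, 23^128=1, 23^256=1, 23^512=1, 23^1024=1, 23^2048=1, 23^4096=1; 23^5112 = 23^8 * 23^16 * 23^32 * 23^64 * 23^128 * 23^256 * 23^512 * 23^4096 = 193 (mod 256); answer 193
Stage 3: S2 = 193; r = 8; f(2) = 3*(21) + 2*(8) = 79; iterating: f(2)=79, f(3)=279, f(4)=995, f(5)=3543, f(6)=12619, f(7)=44943, f(8)=160067, f(9)=570087, f(10)=2030395, f(11)=7231359, f(12)=25754867, f(13)=91727319, f(14)=326691691, f(15)=1163529711, f(16)=4143972515, f(17)=14758976967, f(18)=52564875931; answer 52564875931

52564875931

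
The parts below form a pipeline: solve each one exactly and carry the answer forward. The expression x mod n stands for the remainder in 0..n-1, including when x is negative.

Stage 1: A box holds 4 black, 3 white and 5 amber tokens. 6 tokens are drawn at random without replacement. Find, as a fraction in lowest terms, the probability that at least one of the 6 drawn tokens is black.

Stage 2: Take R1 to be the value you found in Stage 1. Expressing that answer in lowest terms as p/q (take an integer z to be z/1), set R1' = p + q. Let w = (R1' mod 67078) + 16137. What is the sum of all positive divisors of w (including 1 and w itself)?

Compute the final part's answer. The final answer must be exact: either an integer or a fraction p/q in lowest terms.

24306

Stage 1: total draws C(12,6) = 924; complement C(8,6) = 28; favorable 924 - 28 = 896; P = 32/33; answer 32/33
Stage 2: R1 = 32/33; threaded value p + q = 65; w = 16202; 16202 = 2 * 8101; sigma = (1 + 2) * (1 + 8101) = 3 * 8102 = 24306; answer 24306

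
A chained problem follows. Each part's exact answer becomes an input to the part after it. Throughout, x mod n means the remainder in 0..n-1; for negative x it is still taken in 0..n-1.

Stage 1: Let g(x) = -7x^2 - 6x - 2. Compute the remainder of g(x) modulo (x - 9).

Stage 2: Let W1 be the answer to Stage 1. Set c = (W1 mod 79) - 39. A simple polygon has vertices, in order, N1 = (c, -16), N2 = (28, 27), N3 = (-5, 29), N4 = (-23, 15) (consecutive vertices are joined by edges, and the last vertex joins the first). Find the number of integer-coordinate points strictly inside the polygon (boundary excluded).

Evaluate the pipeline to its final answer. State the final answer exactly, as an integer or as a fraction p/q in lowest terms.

Stage 1: remainder = value at the root: -7*(9)^2 - 6*(9)^1 - 2 = (-567) + (-54) + (-2) = -623; answer -623
Stage 2: W1 = -623; c = -30; cross terms: (-30*27 - 28*-16)=-362, (28*29 - -5*27)=947, (-5*15 - -23*29)=592, (-23*-16 - -30*15)=818; twice the area = |1995| = 1995; area = 1995/2; boundary points = 1 + 1 + 2 + 1 = 5; strictly interior points = area - boundary/2 + 1 = 996; answer 996

996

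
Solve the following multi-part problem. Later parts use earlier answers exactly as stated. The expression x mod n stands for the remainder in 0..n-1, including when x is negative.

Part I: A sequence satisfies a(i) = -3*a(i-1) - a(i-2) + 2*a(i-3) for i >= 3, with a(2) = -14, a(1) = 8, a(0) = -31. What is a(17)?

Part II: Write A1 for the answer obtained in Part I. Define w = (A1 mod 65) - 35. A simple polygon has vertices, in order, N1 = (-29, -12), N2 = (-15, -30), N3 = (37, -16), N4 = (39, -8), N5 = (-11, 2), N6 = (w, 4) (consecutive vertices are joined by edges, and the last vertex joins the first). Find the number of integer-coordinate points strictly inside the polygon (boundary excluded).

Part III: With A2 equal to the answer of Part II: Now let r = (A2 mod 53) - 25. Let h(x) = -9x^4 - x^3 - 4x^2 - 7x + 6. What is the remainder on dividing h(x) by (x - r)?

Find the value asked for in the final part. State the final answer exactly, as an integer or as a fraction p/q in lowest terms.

Part I: a(3) = -3*(-14) - 1*(8) + 2*(-31) = -28; iterating: a(3)=-28, a(4)=114, a(5)=-342, a(6)=856, a(7)=-1998, a(8)=4454, a(9)=-9652, a(10)=20506, a(11)=-42958, a(12)=89064, a(13)=-183222, a(14)=374686, a(15)=-762708, a(16)=1546994, a(17)=-3128902; answer -3128902
Part II: A1 = -3128902; w = -32; cross terms: (-29*-30 - -15*-12)=690, (-15*-16 - 37*-30)=1350, (37*-8 - 39*-16)=328, (39*2 - -11*-8)=-10, (-11*4 - -32*2)=20, (-32*-12 - -29*4)=500; twice the area = |2878| = 2878; area = 1439; boundary points = 2 + 2 + 2 + 10 + 1 + 1 = 18; strictly interior points = area - boundary/2 + 1 = 1431; answer 1431
Part III: A2 = 1431; r = -25; remainder = value at the root: -9*(-25)^4 - 1*(-25)^3 - 4*(-25)^2 - 7*(-25)^1 + 6 = (-3515625) + (15625) + (-2500) + (175) + (6) = -3502319; answer -3502319

-3502319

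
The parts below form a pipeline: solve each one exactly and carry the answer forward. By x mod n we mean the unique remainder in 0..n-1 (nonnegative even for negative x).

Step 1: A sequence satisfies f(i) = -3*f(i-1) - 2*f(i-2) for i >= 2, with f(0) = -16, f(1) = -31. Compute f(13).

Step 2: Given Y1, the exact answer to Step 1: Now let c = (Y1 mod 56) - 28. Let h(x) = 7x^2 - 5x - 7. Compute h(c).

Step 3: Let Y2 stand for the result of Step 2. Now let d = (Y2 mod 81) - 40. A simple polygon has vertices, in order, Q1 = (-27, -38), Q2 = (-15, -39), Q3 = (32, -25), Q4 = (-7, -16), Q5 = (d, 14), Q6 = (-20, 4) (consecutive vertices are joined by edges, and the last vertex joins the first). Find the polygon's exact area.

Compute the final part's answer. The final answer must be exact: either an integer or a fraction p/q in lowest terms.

Step 1: f(2) = -3*(-31) - 2*(-16) = 125; iterating: f(2)=125, f(3)=-313, f(4)=689, f(5)=-1441, f(6)=2945, f(7)=-5953, f(8)=11969, f(9)=-24001, f(10)=48065, f(11)=-96193, f(12)=192449, f(13)=-384961; answer -384961
Step 2: Y1 = -384961; c = 11; 7*(11)^2 - 5*(11)^1 - 7 = (847) + (-55) + (-7) = 785; answer 785
Step 3: Y2 = 785; d = 16; cross terms: (-27*-39 - -15*-38)=483, (-15*-25 - 32*-39)=1623, (32*-16 - -7*-25)=-687, (-7*14 - 16*-16)=158, (16*4 - -20*14)=344, (-20*-38 - -27*4)=868; twice the area = |2789| = 2789; area = 2789/2; answer 2789/2

2789/2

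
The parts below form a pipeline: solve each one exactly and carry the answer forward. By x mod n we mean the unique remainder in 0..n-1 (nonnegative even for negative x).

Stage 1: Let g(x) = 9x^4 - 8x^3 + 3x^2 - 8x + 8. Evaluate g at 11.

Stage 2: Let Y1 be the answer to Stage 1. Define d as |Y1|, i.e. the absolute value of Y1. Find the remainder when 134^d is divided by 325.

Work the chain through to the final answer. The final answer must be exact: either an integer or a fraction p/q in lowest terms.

Stage 1: 9*(11)^4 - 8*(11)^3 + 3*(11)^2 - 8*(11)^1 + 8 = (131769) + (-10648) + (363) + (-88) + (8) = 121404; answer 121404
Stage 2: Y1 = 121404; d = 121404; squarings mod 325: 134^1=134, 134^2=81, 134^4=61, 134^8=146, 134^16=191, 134^32=81, 134^64=61, 134^128=146, 134^256=191, 134^512=81, 134^1024=61, 134^2048=146, 134^4096=191, 134^8192=81, 134^16384=61, 134^32768=146, 134^65536=191; 134^121404 = 134^4 * 134^8 * 134^16 * 134^32 * 134^512 * 134^2048 * 134^4096 * 134^16384 * 134^32768 * 134^65536 = 261 (mod 325); answer 261

261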